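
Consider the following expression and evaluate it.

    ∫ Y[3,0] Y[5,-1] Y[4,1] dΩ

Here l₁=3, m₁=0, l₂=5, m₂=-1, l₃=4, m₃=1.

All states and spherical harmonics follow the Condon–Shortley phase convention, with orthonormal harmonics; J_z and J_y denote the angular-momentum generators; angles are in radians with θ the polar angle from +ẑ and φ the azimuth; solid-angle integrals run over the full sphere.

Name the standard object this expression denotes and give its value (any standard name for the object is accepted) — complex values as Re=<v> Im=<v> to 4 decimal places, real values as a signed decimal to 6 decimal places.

This is a Gaunt coefficient — the integral of a triple product of spherical harmonics over the sphere.
m-sum 0 ✓  L=12 even ✓  2≤4≤8 ✓
Π(2lᵢ+1) = 7×11×9 = 693
triangle coeff Δ(3,5,4) = 1/180180
Σ_t [1,3]: t=1:−1/576 t=2:+1/144 t=3:−1/576 = 1/288
(3j)²=20/1001 [(3 5 4; 0 0 0)], sign=+1
Σ_t [1,3]: t=1:−1/432 t=2:+1/192 t=3:−1/1440 = 19/8640
(3j)²=361/30030 [(3 5 4; 0 -1 1)], sign=-1
⇒ 4πI² = 2166/13013
I = (-1)√(2166/13013/(4π)) = -0.11508947

Gaunt coefficient, -0.115089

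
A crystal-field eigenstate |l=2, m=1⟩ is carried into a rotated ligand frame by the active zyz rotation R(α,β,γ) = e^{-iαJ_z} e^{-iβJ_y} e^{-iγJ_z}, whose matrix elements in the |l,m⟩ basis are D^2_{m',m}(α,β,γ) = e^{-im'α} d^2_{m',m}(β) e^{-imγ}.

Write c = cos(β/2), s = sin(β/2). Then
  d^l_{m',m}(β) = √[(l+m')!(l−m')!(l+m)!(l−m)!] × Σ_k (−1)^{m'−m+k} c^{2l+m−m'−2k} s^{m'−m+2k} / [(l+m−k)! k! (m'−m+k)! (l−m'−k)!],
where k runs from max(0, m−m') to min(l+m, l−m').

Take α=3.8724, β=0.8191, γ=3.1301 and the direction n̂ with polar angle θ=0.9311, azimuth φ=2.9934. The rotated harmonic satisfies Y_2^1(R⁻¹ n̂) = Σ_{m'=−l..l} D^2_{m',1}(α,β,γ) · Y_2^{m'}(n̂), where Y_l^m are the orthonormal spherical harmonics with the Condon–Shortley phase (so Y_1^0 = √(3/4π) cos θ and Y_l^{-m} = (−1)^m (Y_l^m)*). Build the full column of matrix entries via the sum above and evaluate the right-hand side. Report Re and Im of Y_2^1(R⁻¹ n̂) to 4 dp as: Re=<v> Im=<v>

Re=-0.0480 Im=-0.3736

Need the full column D^2_{m',1} for m'=−2..2 at α=3.8724, β=0.8191, γ=3.1301.
cos(β/2)=0.917300, sin(β/2)=0.398197
d^2_{-2,1}: single k=3 term ⇒ +0.115833;  D = -0.011298-0.115281i
d^2_{-1,1}: k∈[2..3] ⇒ +0.400257 -0.025141 = +0.375116;  D = +0.276429+0.253573i
d^2_{0,1}: k∈[1..2] ⇒ +0.752848 -0.141866 = +0.610982;  D = -0.610942-0.007022i
d^2_{1,1}: k∈[0..1] ⇒ +0.708020 -0.400257 = +0.307763;  D = +0.231517-0.202776i
d^2_{2,1}: single k=0 term ⇒ -0.614698;  D = +0.073998-0.610228i
Y_2^{m'}(θ=0.9311,φ=2.9934) and Σ D·Y over m':
  (-0.0113-0.1153i)·(+0.2378+0.0726i)  (+0.2764+0.2536i)·(-0.3659-0.0546i)  (-0.6109-0.0070i)·(+0.0218+0.0000i)  (+0.2315-0.2028i)·(+0.3659-0.0546i)  (+0.0740-0.6102i)·(+0.2378-0.0726i)
Y_2^1(R⁻¹ n̂) = -0.047997-0.373604i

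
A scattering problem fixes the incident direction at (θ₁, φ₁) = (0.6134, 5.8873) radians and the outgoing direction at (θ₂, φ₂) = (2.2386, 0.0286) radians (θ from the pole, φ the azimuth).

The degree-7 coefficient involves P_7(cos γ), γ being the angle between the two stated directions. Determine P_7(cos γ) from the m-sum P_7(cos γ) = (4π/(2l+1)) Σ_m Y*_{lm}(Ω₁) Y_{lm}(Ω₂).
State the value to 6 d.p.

Expand P_7 via completeness: Σ_{m} conj(Y_{7,m}) at Ω₁ times Y_{7,m} at Ω₂ —
  term(m=-7) = -0.000950-0.000163i   from Y*(Ω₁)=-0.009764-0.003791i, Y(Ω₂)=+0.090166-0.018296i
  term(m=-6) = +0.012520+0.008468i   from Y*(Ω₁)=-0.040109-0.038604i, Y(Ω₂)=-0.267513+0.046361i
  term(m=-5) = -0.040806-0.066313i   from Y*(Ω₁)=-0.070893-0.163723i, Y(Ω₂)=+0.431963-0.062195i
  term(m=-4) = +0.016310+0.127585i   from Y*(Ω₁)=-0.004780-0.375042i, Y(Ω₂)=-0.340687+0.039146i
  term(m=-3) = -0.009666+0.031544i   from Y*(Ω₁)=+0.179881-0.446289i, Y(Ω₂)=-0.068312+0.005876i
  term(m=-2) = +0.055405-0.062939i   from Y*(Ω₁)=+0.160272-0.162328i, Y(Ω₂)=+0.366979-0.021014i
  term(m=-1) = +0.023985-0.010840i   from Y*(Ω₁)=-0.264461+0.110532i, Y(Ω₂)=-0.091791+0.002626i
  term(m=+0) = +0.113692+0.000000i   from Y*(Ω₁)=-0.332823-0.000000i, Y(Ω₂)=-0.341600+0.000000i
  term(m=+1) = +0.023985+0.010840i   from Y*(Ω₁)=+0.264461+0.110532i, Y(Ω₂)=+0.091791+0.002626i
  term(m=+2) = +0.055405+0.062939i   from Y*(Ω₁)=+0.160272+0.162328i, Y(Ω₂)=+0.366979+0.021014i
  term(m=+3) = -0.009666-0.031544i   from Y*(Ω₁)=-0.179881-0.446289i, Y(Ω₂)=+0.068312+0.005876i
  term(m=+4) = +0.016310-0.127585i   from Y*(Ω₁)=-0.004780+0.375042i, Y(Ω₂)=-0.340687-0.039146i
  term(m=+5) = -0.040806+0.066313i   from Y*(Ω₁)=+0.070893-0.163723i, Y(Ω₂)=-0.431963-0.062195i
  term(m=+6) = +0.012520-0.008468i   from Y*(Ω₁)=-0.040109+0.038604i, Y(Ω₂)=-0.267513-0.046361i
  term(m=+7) = -0.000950+0.000163i   from Y*(Ω₁)=+0.009764-0.003791i, Y(Ω₂)=-0.090166-0.018296i
Total Σ_m = +0.227289+0.000000i. Multiply by 0.837758: +0.190413+0.000000i. P_7(cos γ) = 0.190413

0.190413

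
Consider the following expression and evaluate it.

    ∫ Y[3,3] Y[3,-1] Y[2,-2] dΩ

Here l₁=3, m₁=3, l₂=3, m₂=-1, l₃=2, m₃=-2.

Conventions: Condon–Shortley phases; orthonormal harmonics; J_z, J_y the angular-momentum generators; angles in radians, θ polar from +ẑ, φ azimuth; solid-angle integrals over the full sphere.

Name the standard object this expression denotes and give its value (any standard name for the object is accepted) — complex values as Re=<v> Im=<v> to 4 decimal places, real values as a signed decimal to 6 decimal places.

This is a Gaunt coefficient — the integral of a triple product of spherical harmonics over the sphere.
Rules hold: Σm=0, L=8 even, 0≤2≤6.
N = 7·7·5 = 245
Δ = 4!·2!·2!/9! = 1/3780
Racah Σ t=1..3: t=1:−1/24 t=2:+1/4 t=3:−1/24 = 1/6
⇒ 3j(3 3 2; 0 0 0)² = 4/105, sgn +1
Racah Σ t=0..0: t=0:+1/96 = 1/96
⇒ 3j(3 3 2; 3 -1 -2)² = 1/42, sgn +1
4πI² = N·(3j₀)²·(3jₘ)² = 2/9
I = +1·√(0.222222/4π) = 0.13298076

Gaunt coefficient, +0.132981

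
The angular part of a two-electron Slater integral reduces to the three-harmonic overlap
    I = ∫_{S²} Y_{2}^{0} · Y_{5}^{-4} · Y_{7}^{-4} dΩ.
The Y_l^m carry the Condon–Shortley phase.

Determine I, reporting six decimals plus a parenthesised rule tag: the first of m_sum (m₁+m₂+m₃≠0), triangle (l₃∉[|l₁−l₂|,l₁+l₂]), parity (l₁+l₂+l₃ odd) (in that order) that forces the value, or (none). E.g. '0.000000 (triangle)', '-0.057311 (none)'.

0.000000 (m_sum)

0 − 4 − 4 = -8 ≠ 0: azimuthal integral kills it; I = 0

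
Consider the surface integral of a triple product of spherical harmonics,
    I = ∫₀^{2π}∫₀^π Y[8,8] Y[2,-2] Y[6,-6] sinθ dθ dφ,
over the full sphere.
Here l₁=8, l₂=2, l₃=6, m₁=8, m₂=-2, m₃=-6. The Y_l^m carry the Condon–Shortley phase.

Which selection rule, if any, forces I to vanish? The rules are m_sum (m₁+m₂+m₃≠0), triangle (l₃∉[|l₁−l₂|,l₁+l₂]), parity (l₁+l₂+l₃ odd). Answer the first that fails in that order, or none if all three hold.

m₁+m₂+m₃ = 8 − 2 − 6 = 0  ✓
triangle: |8−2|=6 ≤ l₃=6 ≤ 8+2=10  ✓
parity: l₁+l₂+l₃ = 16 is even  ✓

none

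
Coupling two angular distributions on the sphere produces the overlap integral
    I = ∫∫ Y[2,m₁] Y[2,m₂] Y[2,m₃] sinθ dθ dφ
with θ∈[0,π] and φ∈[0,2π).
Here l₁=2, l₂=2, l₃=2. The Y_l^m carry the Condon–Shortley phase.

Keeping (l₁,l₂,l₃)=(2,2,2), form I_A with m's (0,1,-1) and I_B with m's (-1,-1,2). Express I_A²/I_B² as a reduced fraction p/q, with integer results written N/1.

Same 2,2,2: normalisation and zero-m 3j drop out of the ratio.
A: Δ: 2! 2! 2! / 7! → 1/630; sum: t=1:−1/2 t=2:+1/4 = -1/4; 3j²(2 2 2; 0 1 -1) = Δ·Π!·Σ² = 1/70  (sign +1)
B: Δ: 2! 2! 2! / 7! → 1/630; sum: t=1:−1/4 = -1/4; 3j²(2 2 2; -1 -1 2) = Δ·Π!·Σ² = 3/35  (sign -1)
I_A²/I_B² = (1/70)/(3/35) = 1/6

1/6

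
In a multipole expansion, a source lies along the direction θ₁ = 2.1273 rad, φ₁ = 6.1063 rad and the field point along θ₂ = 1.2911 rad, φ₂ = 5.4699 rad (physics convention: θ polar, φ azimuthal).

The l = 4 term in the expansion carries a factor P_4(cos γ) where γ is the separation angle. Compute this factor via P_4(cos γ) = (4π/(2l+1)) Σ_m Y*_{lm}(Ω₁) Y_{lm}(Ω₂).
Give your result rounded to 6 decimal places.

-0.305188

Expand P_4 via completeness: Σ_{m} conj(Y_{4,m}) at Ω₁ times Y_{4,m} at Ω₂ —
  m=-4: (0.17482 - 0.14952j) × (-0.37530 - 0.04204j) = -0.07190 + 0.04876j  (running Σ = -0.07190 + 0.04876j)
  m=-3: (-0.34909 + 0.20485j) × (-0.23431 + 0.19805j) = 0.04123 - 0.11714j  (running Σ = -0.03067 - 0.06837j)
  m=-2: (0.21564 - 0.07964j) × (0.00804 - 0.14394j) = -0.00973 - 0.03168j  (running Σ = -0.04040 - 0.10005j)
  m=-1: (0.21867 - 0.03909j) × (-0.21274 - 0.22495j) = -0.05531 - 0.04087j  (running Σ = -0.09571 - 0.14093j)
  m=0: (-0.27988 + 0.00000j) × (0.09700 + 0.00000j) = -0.02715 + 0.00000j  (running Σ = -0.12286 - 0.14093j)
  m=1: (-0.21867 - 0.03909j) × (0.21274 - 0.22495j) = -0.05531 + 0.04087j  (running Σ = -0.17817 - 0.10005j)
  m=2: (0.21564 + 0.07964j) × (0.00804 + 0.14394j) = -0.00973 + 0.03168j  (running Σ = -0.18790 - 0.06837j)
  m=3: (0.34909 + 0.20485j) × (0.23431 + 0.19805j) = 0.04123 + 0.11714j  (running Σ = -0.14668 + 0.04876j)
  m=4: (0.17482 + 0.14952j) × (-0.37530 + 0.04204j) = -0.07190 - 0.04876j  (running Σ = -0.21857 + 0.00000j)
Accumulated sum -0.21857 + 0.00000j; after 4π/(2l+1) scaling, -0.30519 + 0.00000j ⇒ P_4 = -0.305188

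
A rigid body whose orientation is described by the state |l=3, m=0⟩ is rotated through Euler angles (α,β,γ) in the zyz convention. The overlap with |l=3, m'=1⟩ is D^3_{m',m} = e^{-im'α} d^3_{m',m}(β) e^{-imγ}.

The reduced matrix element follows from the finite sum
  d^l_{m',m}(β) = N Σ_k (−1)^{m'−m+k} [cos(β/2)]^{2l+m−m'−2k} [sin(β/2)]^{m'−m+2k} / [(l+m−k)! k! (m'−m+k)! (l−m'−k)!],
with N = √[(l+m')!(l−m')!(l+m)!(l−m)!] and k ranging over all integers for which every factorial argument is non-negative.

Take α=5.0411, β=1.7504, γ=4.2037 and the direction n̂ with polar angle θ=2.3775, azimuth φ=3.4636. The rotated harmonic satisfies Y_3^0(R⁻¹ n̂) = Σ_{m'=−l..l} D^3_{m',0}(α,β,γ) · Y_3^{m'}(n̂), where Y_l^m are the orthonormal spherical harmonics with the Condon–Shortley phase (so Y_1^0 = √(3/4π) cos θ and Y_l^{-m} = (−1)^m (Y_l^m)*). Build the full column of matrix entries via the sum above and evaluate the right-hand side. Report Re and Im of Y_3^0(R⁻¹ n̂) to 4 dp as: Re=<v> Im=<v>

Re=-0.1357 Im=0.0000

Need the full column D^3_{m',0} for m'=−3..3 at α=5.0411, β=1.7504, γ=4.2037.
cos(β/2)=0.640843, sin(β/2)=0.767672
d^3_{-3,0}: single k=3 term ⇒ +0.532473;  D = -0.444028+0.293881i
d^3_{-2,0}: k∈[2..3] ⇒ +0.544401 -0.781208 = -0.236806;  D = +0.187449+0.144707i
d^3_{-1,0}: k∈[1..3] ⇒ +0.287426 -1.237354 +0.591862 = -0.358067;  D = -0.115592+0.338896i
d^3_{0,0}: k∈[0..3] ⇒ +0.069265 -0.894543 +1.283655 -0.204670 = +0.253708;  D = +0.253708+0.000000i
d^3_{1,0}: k∈[0..2] ⇒ -0.287426 +1.237354 -0.591862 = +0.358067;  D = +0.115592+0.338896i
d^3_{2,0}: k∈[0..1] ⇒ +0.544401 -0.781208 = -0.236806;  D = +0.187449-0.144707i
d^3_{3,0}: single k=0 term ⇒ -0.532473;  D = +0.444028+0.293881i
Y_3^{m'}(θ=2.3775,φ=3.4636) and Σ D·Y over m':
  (-0.4440+0.2939i)·(-0.0786+0.1137i)  (+0.1874+0.1447i)·(-0.2825+0.2121i)  (-0.1156+0.3389i)·(-0.3408+0.1137i)  (+0.2537+0.0000i)·(+0.1060+0.0000i)  (+0.1156+0.3389i)·(+0.3408+0.1137i)  (+0.1874-0.1447i)·(-0.2825-0.2121i)  (+0.4440+0.2939i)·(+0.0786+0.1137i)
Y_3^0(R⁻¹ n̂) = -0.135694+0.000000i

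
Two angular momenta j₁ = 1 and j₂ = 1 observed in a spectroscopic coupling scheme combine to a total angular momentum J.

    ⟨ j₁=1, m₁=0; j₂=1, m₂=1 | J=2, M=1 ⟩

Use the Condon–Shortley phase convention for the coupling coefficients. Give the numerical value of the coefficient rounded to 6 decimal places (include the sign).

j₁+j₂−J=0  J+j₁−j₂=2  J−j₁+j₂=2  j₁+j₂+J+1=5
(j₁±m₁, j₂±m₂, J±M) = (1,1,2,0,3,1)
P² = 2
sum k=0..0:
  [0] +1/2 = 1/2
S = 1/2
C² = P²·S² = 1/2 ; C = +0.707107

+√(1/2) ≈ +0.707107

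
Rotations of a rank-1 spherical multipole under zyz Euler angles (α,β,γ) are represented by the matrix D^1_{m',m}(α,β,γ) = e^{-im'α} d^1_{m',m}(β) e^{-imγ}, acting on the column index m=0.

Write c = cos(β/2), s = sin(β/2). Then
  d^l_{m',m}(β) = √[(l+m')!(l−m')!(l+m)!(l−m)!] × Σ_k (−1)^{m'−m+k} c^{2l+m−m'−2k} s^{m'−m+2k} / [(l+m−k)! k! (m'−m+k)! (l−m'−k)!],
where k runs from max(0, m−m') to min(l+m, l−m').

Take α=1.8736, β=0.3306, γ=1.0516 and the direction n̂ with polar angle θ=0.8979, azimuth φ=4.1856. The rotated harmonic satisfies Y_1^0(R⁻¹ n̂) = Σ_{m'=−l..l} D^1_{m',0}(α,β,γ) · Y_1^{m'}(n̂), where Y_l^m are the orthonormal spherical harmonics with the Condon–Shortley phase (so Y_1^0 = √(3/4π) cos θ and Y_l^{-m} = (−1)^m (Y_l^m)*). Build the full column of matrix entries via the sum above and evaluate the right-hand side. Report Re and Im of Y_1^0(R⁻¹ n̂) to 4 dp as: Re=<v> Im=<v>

Need the full column D^1_{m',0} for m'=−1..1 at α=1.8736, β=0.3306, γ=1.0516.
cos(β/2)=0.986369, sin(β/2)=0.164548
d^1_{-1,0}: single k=1 term ⇒ +0.229534;  D = -0.068447+0.219092i
d^1_{0,0}: k∈[0..1] ⇒ +0.972924 -0.027076 = +0.945848;  D = +0.945848+0.000000i
d^1_{1,0}: single k=0 term ⇒ -0.229534;  D = +0.068447+0.219092i
Y_1^{m'}(θ=0.8979,φ=4.1856) and Σ D·Y over m':
  (-0.0684+0.2191i)·(-0.1358+0.2336i)  (+0.9458+0.0000i)·(+0.3045+0.0000i)  (+0.0684+0.2191i)·(+0.1358+0.2336i)
Y_1^0(R⁻¹ n̂) = +0.204289+0.000000i

Re=0.2043 Im=0.0000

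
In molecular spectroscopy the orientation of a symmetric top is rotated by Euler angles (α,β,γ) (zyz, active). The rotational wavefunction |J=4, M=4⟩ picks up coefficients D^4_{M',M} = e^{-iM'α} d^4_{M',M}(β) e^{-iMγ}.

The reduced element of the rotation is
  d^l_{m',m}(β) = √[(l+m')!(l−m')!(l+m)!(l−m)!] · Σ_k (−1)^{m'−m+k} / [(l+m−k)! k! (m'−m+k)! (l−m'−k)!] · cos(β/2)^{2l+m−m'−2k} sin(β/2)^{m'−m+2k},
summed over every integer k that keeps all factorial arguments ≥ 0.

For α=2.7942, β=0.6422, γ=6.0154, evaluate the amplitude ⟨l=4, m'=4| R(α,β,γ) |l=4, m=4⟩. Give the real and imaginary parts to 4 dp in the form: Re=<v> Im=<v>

D^4_{4,4}(2.7942,0.6422,6.0154) = e^{-i·4·2.7942}·d^4_{4,4}(0.6422)·e^{-i·4·6.0154}. Compute d first:
With c≡cos(β/2)=0.948889 and s≡sin(β/2)=0.315611, N=[40320·1·40320·1]^{1/2}=40320.000000
k: max(0,(4)−(4))=0 … min(4+(4),4−(4))=0
  k=0: (−1)^0·40320.0000/(40320)·0.9489^8·0.3156^0 = +0.657238
d^4_{4,4}(0.6422) = +0.657238
Attach z-rotation phases: D = e^{-i(4)(2.7942)}·(+0.657238)·e^{-i(4)(6.0154)} = -0.510686+0.413717i

Re=-0.5107 Im=0.4137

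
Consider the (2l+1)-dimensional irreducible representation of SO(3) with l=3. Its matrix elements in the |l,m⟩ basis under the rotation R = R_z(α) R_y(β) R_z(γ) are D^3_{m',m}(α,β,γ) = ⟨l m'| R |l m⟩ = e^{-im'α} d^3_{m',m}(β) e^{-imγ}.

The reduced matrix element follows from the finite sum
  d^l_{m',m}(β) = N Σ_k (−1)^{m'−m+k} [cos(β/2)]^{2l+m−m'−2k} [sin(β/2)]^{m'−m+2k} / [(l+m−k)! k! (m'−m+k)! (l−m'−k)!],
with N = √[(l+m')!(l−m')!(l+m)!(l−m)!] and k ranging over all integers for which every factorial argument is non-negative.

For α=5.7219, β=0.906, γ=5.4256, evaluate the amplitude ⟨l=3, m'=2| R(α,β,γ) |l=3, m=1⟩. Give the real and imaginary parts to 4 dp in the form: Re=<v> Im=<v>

D^3_{2,1}(5.7219,0.9060,5.4256) = e^{-i·2·5.7219}·d^3_{2,1}(0.9060)·e^{-i·1·5.4256}. Compute d first:
With c≡cos(β/2)=0.899138 and s≡sin(β/2)=0.437665, N=[120·1·24·2]^{1/2}=75.894664
k∈{0,1} keeps every argument non-negative
  k=0: (−1)^1·75.8947/(24)·0.8991^5·0.4377^1 = -0.813343
  k=1: (−1)^2·75.8947/(12)·0.8991^3·0.4377^3 = +0.385420
d^3_{2,1}(0.9060) = -0.813343 +0.385420 = -0.427923
D = (+0.433367+0.901217i)·(-0.427923)·(+0.654266+0.756265i) = +0.170323-0.392566i

Re=0.1703 Im=-0.3926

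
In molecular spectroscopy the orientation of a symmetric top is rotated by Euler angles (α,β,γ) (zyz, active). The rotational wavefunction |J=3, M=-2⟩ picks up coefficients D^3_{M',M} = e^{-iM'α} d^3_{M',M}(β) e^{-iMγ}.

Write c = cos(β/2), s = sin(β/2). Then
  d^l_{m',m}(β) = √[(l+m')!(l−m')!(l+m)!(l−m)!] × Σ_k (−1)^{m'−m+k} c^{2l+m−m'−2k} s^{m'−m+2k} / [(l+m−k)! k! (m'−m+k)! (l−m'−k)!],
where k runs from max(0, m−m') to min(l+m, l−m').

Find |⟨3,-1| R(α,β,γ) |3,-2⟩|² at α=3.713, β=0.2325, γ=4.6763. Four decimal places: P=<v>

Split into d^3_{-1,-2}(β=0.2325) × two z-phases.
With c≡cos(β/2)=0.993251 and s≡sin(β/2)=0.115988, N=[2·24·1·120]^{1/2}=75.894664
Admissible k: 0..1 (factorial args all ≥0)
  k=0: (−1)^1·75.8947/(24)·0.9933^5·0.1160^1 = -0.354575
  k=1: (−1)^2·75.8947/(12)·0.9933^3·0.1160^3 = +0.009671
d^3_{-1,-2}(0.2325) = -0.354575 +0.009671 = -0.344905
|D^3_{-1,-2}|² = |d^3_{-1,-2}(β)|² = (-0.344905)² = 0.118959 (the z-rotation phases have unit modulus)

P=0.1190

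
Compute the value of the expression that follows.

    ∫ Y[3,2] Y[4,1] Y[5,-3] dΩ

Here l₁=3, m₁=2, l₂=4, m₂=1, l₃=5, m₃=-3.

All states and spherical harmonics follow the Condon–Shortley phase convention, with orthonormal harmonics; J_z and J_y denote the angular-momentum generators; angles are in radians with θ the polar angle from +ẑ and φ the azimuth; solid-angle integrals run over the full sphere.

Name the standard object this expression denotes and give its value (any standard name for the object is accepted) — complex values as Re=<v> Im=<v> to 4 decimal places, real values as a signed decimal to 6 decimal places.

This is a Gaunt coefficient — the integral of a triple product of spherical harmonics over the sphere.
m-sum 0 ✓  L=12 even ✓  1≤5≤7 ✓
Π(2lᵢ+1) = 7×9×11 = 693
triangle coeff Δ(3,4,5) = 1/180180
Σ_t [0,2]: t=0:+1/576 t=1:−1/144 t=2:+1/576 = -1/288
(3j)²=20/1001 [(3 4 5; 0 0 0)], sign=+1
Σ_t [0,1]: t=0:+1/1440 t=1:−1/1152 = -1/5760
(3j)²=1/858 [(3 4 5; 2 1 -3)], sign=-1
⇒ 4πI² = 30/1859
I = (-1)√(30/1859/(4π)) = -0.03583571

Gaunt coefficient, -0.035836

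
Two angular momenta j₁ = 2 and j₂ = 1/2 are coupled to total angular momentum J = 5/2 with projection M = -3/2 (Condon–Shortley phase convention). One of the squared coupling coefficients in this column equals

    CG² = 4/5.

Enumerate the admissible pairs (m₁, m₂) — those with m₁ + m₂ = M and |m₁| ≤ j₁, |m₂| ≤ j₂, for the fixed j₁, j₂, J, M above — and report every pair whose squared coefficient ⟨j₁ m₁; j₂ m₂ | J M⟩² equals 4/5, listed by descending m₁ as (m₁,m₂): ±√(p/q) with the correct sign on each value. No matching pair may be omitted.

(-1,-1/2): +√(4/5)

Admissible pairs with m₁+m₂ = M = -3/2: (-2,1/2), (-1,-1/2)
  (m₁,m₂)=(-1,-1/2): CG² = 4/5, CG = +√(4/5)   ← matches the target
  (m₁,m₂)=(-2,1/2): CG² = 1/5, CG = +√(1/5)
Pairs with CG² = 4/5: (-1,-1/2): +√(4/5)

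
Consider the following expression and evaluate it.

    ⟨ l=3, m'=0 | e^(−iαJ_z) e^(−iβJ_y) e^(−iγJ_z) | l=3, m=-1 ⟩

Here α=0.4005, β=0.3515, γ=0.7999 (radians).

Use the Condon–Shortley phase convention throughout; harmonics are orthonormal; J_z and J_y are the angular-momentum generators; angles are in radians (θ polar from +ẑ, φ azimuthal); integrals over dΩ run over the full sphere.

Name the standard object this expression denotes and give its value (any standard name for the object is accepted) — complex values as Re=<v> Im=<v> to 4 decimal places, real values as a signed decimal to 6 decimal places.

This is a Wigner D-matrix element — the rotation-matrix element ⟨l m'| R(α,β,γ) |l m⟩ in the angular-momentum basis.
Split into d^3_{0,-1}(β=0.3515) × two z-phases.
Half-angle: c=0.984596, s=0.174847. N=√(6·6·2·24)=41.569219
Admissible k: 0..2 (factorial args all ≥0)
  k=0: (−1)^1·41.5692/(12)·0.9846^5·0.1748^1 = -0.560451
  k=1: (−1)^2·41.5692/(4)·0.9846^3·0.1748^3 = +0.053022
  k=2: (−1)^3·41.5692/(12)·0.9846^1·0.1748^5 = -0.000557
d^3_{0,-1}(0.3515) = -0.560451 +0.053022 -0.000557 = -0.507986
Attach z-rotation phases: D = e^{-i(0)(0.4005)}·(-0.507986)·e^{-i(-1)(0.7999)} = -0.353954-0.364371i

Wigner D-matrix element, Re=-0.3540 Im=-0.3644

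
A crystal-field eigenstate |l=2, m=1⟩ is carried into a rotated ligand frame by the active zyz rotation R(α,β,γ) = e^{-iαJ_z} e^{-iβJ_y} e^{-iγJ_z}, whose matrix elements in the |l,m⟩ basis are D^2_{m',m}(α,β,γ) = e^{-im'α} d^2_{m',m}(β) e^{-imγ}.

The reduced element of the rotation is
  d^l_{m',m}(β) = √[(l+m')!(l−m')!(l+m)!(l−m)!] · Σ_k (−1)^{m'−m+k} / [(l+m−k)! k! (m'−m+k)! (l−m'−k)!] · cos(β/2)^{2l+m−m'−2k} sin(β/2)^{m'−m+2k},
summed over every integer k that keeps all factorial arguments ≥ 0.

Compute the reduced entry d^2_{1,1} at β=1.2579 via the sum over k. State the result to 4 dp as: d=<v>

d^2_{1,1}(β=1.2579) via the finite sum:
With c≡cos(β/2)=0.808646 and s≡sin(β/2)=0.588296, N=[6·1·6·1]^{1/2}=6.000000
k: max(0,(1)−(1))=0 … min(2+(1),2−(1))=1
  k=0: (−1)^0·6.0000/(6)·0.8086^4·0.5883^0 = +0.427595
  k=1: (−1)^1·6.0000/(2)·0.8086^2·0.5883^2 = -0.678937
d^2_{1,1}(1.2579) = +0.427595 -0.678937 = -0.251342

d=-0.2513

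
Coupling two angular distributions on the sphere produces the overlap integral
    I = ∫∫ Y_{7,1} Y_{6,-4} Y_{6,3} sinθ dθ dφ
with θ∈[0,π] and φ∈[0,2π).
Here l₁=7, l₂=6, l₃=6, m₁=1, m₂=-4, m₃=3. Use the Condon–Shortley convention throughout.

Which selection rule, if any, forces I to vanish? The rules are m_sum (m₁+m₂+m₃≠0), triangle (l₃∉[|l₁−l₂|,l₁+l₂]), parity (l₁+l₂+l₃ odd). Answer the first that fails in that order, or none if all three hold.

azimuthal sum: 1 − 4 + 3 = 0  ✓
1 ≤ 6 ≤ 13 (triangle on l)  ✓
L = 7 + 6 + 6 = 19 (odd)  ✗

parity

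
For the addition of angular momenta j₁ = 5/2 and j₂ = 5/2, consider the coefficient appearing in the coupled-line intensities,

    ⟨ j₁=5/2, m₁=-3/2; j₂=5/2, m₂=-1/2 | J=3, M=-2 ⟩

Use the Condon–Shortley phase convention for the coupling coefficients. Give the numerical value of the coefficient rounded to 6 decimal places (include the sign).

j₁+j₂−J=2  J+j₁−j₂=3  J−j₁+j₂=3  j₁+j₂+J+1=9
(j₁±m₁, j₂±m₂, J±M) = (1,4,2,3,1,5)
P² = 48
sum k=1..2:
  [1] −1/12 = -1/12
  [2] +1/24 = 1/24
S = -1/24
C² = P²·S² = 1/12 ; C = -0.288675

−√(1/12) ≈ -0.288675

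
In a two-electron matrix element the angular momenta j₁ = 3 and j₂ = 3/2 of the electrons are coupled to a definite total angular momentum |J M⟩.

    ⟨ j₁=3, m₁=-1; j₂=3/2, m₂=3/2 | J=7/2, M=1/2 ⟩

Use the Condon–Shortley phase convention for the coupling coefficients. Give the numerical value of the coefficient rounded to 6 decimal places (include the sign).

−√(8/21) ≈ -0.617213

j₁+j₂−J=1  J+j₁−j₂=5  J−j₁+j₂=2  j₁+j₂+J+1=9
(j₁±m₁, j₂±m₂, J±M) = (2,4,3,0,4,3)
P² = 1536/7
sum k=1..1:
  [1] −1/24 = -1/24
S = -1/24
C² = P²·S² = 8/21 ; C = -0.617213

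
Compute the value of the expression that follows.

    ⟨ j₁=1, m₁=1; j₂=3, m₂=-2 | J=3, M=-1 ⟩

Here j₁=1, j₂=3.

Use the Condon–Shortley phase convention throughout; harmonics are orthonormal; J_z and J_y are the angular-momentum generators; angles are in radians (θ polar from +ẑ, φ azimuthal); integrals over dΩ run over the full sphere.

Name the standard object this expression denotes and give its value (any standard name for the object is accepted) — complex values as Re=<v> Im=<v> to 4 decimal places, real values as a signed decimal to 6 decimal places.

This is a Clebsch–Gordan (vector-coupling) coefficient.
triangle: 1!·1!·5!/8! = 120/40320
(j±m)!: 2!·0!·1!·5!·2!·4! = 11520
prefactor² = (2J+1)·Δ·N² = 240
  k=0: +1/(0!·1!·0!·1!·1!·4!) = 1/24
Σ = 1/24  ⇒  CG² = 240·(1/24)² = 5/12
CG = +√(5/12) = +0.645497

Clebsch–Gordan coefficient, +√(5/12) ≈ +0.645497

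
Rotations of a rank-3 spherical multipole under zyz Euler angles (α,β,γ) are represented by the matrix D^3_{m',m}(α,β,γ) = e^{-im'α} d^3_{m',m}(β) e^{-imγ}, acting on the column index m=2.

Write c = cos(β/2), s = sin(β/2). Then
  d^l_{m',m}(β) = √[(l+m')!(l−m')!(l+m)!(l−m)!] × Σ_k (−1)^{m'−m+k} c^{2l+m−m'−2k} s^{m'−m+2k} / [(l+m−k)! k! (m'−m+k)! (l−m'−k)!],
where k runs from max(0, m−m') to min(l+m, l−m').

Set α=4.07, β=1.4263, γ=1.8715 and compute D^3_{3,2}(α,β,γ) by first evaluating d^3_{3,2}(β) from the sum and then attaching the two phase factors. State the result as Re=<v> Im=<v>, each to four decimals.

First d^3_{3,2}(β=1.4263), then the phase factors e^{-i(3)α} and e^{-i(2)γ}:
Half-angle: c=0.756305, s=0.654219. N=√(720·1·120·1)=293.938769
Admissible k: 0..0 (factorial args all ≥0)
  k=0: (−1)^1·293.9388/(120)·0.7563^5·0.6542^1 = -0.396537
d^3_{3,2}(1.4263) = -0.396537
Attach z-rotation phases: D = e^{-i(3)(4.0700)}·(-0.396537)·e^{-i(2)(1.8715)} = +0.384692-0.096197i

Re=0.3847 Im=-0.0962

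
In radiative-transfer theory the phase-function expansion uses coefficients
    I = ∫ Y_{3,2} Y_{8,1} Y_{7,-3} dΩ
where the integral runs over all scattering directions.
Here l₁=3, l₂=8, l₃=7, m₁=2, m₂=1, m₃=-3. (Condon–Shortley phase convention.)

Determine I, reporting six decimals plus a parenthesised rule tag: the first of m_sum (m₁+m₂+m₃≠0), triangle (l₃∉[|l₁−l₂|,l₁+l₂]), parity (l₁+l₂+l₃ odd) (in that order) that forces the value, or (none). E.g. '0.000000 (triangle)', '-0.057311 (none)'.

0.166232 (none)

m-sum 0 ✓  L=18 even ✓  5≤7≤11 ✓
Π(2lᵢ+1) = 7×17×15 = 1785
triangle coeff Δ(3,8,7) = 1/5290740
Σ_t [1,3]: t=1:−1/7257600 t=2:+1/2073600 t=3:−1/7257600 = 1/4838400
(3j)²=252/20995 [(3 8 7; 0 0 0)], sign=-1
Σ_t [0,1]: t=0:+1/52254720 t=1:−1/11612160 = -1/14929920
(3j)²=1225/75582 [(3 8 7; 2 1 -3)], sign=-1
⇒ 4πI² = 360150/1037153
I = (+1)√(360150/1037153/(4π)) = 0.16623228
No selection rule forces the value: the integral is nonzero (none).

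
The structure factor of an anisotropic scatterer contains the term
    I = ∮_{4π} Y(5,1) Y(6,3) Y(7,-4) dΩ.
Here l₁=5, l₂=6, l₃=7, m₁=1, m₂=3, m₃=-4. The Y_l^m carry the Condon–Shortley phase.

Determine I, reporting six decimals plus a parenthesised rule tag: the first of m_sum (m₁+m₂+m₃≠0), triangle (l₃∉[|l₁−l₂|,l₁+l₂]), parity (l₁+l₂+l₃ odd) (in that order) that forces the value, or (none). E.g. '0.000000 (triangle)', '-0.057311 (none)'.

Rules hold: Σm=0, L=18 even, 1≤7≤11.
N = 11·13·15 = 2145
Δ = 4!·6!·8!/19! = 1/174594420
Racah Σ t=0..4: t=0:+1/4147200 t=1:−1/207360 t=2:+1/82944 t=3:−1/207360 t=4:+1/4147200 = 1/345600
⇒ 3j(5 6 7; 0 0 0)² = 420/46189, sgn -1
Racah Σ t=1..4: t=1:−1/8709120 t=2:+1/967680 t=3:−1/1036800 t=4:+1/12441600 = 1/29030400
⇒ 3j(5 6 7; 1 3 -4)² = 9/146965, sgn -1
4πI² = N·(3j₀)²·(3jₘ)² = 1620/1356277
I = +1·√(0.00119445/4π) = 0.00974941
No selection rule forces the value: the integral is nonzero (none).

0.009749 (none)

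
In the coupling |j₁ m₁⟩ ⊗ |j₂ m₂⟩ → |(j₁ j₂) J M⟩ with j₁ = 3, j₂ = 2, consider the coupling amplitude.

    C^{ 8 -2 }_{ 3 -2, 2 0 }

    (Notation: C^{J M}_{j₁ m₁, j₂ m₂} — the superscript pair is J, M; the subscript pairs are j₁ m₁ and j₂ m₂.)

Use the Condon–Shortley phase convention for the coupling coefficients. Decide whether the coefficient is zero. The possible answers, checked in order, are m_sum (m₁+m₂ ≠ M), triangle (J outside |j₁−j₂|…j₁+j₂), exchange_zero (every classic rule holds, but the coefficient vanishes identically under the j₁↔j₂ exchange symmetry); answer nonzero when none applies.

m-sum: m₁+m₂ = -2+0 = -2, M = -2  ✓
triangle: need |j₁−j₂| ≤ J ≤ j₁+j₂, i.e. J ∈ [1, 5]; J = 8 is outside ✗ ⇒ coefficient is 0

triangle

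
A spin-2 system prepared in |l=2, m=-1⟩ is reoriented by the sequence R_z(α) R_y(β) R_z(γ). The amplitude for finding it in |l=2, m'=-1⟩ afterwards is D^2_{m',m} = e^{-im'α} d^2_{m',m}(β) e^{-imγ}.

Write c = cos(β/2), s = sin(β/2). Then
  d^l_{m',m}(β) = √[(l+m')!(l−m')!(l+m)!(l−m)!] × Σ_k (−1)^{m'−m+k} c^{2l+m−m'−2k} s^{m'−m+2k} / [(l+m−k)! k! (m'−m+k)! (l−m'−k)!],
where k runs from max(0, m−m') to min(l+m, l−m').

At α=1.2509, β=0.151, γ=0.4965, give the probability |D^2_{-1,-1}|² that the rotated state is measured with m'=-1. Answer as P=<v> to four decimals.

First d^2_{-1,-1}(β=0.1510), then the phase factors e^{-i(-1)α} and e^{-i(-1)γ}:
c=cos(0.151000/2)=0.997151, s=sin(0.151000/2)=0.075428; N=√[1·6·1·6]=6.000000
k∈{0,1} keeps every argument non-negative
  k=0: (−1)^0·6.0000/(6)·0.9972^4·0.0754^0 = +0.988654
  k=1: (−1)^1·6.0000/(2)·0.9972^2·0.0754^2 = -0.016971
d^2_{-1,-1}(0.1510) = +0.988654 -0.016971 = +0.971682
|D^2_{-1,-1}|² = |d^2_{-1,-1}(β)|² = (+0.971682)² = 0.944167 (the z-rotation phases have unit modulus)

P=0.9442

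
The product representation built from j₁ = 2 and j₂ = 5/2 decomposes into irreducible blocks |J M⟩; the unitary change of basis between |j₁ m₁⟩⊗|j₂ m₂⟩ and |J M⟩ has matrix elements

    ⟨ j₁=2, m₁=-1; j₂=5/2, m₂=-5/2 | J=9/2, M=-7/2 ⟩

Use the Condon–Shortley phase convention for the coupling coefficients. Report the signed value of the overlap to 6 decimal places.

+√(4/9) ≈ +0.666667

j₁+j₂−J=0  J+j₁−j₂=4  J−j₁+j₂=5  j₁+j₂+J+1=10
(j₁±m₁, j₂±m₂, J±M) = (1,3,0,5,1,8)
P² = 230400
sum k=0..0:
  [0] +1/720 = 1/720
S = 1/720
C² = P²·S² = 4/9 ; C = +0.666667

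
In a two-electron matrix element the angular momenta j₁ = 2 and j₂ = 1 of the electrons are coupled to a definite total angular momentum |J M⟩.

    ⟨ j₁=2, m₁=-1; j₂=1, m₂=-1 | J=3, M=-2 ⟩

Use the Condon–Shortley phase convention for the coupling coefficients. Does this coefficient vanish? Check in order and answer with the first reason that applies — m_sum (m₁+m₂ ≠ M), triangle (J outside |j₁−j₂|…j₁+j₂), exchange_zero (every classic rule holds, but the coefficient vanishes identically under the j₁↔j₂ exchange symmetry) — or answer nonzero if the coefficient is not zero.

nonzero

m-sum: m₁+m₂ = -1+(-1) = -2, M = -2  ✓
triangle: |j₁−j₂| = 1 ≤ J = 3 ≤ j₁+j₂ = 3  ✓
exchange: j₁≠j₂ or m₁≠m₂ — the exchange symmetry imposes no constraint here
value check: CG = +√(2/3) = +0.816497 ≠ 0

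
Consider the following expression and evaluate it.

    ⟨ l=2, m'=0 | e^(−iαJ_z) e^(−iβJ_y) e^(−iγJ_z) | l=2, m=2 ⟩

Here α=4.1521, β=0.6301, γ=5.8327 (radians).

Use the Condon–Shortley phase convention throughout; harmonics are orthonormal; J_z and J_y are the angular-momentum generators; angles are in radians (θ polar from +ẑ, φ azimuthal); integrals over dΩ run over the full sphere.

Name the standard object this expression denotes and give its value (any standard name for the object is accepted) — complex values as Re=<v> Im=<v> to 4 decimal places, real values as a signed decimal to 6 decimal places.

This is a Wigner D-matrix element — the rotation-matrix element ⟨l m'| R(α,β,γ) |l m⟩ in the angular-momentum basis.
First d^2_{0,2}(β=0.6301), then the phase factors e^{-i(0)α} and e^{-i(2)γ}:
With c≡cos(β/2)=0.950781 and s≡sin(β/2)=0.309864, N=[2·2·24·1]^{1/2}=9.797959
k∈{2} keeps every argument non-negative
  k=2: (−1)^0·9.7980/(4)·0.9508^2·0.3099^2 = +0.212608
d^2_{0,2}(0.6301) = +0.212608
Attach z-rotation phases: D = e^{-i(0)(4.1521)}·(+0.212608)·e^{-i(2)(5.8327)} = +0.131997+0.166669i

Wigner D-matrix element, Re=0.1320 Im=0.1667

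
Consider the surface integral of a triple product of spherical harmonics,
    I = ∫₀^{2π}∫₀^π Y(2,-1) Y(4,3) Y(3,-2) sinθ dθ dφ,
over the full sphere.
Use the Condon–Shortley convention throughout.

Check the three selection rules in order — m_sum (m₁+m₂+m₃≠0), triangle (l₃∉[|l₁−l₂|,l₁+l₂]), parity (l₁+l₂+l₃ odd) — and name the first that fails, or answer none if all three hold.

parity

azimuthal sum: -1 + 3 − 2 = 0  ✓
2 ≤ 3 ≤ 6 (triangle on l)  ✓
L = 2 + 4 + 3 = 9 (odd)  ✗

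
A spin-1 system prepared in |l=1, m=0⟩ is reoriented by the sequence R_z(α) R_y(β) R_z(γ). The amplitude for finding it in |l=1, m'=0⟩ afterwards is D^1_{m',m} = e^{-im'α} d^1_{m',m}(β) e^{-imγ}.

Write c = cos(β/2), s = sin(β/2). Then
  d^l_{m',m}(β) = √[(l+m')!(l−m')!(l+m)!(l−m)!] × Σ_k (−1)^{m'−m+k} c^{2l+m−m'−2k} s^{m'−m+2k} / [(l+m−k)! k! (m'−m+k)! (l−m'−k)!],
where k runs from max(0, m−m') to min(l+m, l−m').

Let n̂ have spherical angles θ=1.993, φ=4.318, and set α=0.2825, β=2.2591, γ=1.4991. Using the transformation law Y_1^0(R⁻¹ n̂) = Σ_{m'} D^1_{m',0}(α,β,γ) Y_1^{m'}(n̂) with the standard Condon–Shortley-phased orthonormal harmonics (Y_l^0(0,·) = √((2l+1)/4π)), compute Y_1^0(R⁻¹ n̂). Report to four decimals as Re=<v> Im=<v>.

Re=-0.0884 Im=0.0000

Need the full column D^1_{m',0} for m'=−1..1 at α=0.2825, β=2.2591, γ=1.4991.
cos(β/2)=0.427067, sin(β/2)=0.904220
d^1_{-1,0}: single k=1 term ⇒ +0.546116;  D = +0.524469+0.152234i
d^1_{0,0}: k∈[0..1] ⇒ +0.182386 -0.817614 = -0.635228;  D = -0.635228+0.000000i
d^1_{1,0}: single k=0 term ⇒ -0.546116;  D = -0.524469+0.152234i
Y_1^{m'}(θ=1.993,φ=4.318) and Σ D·Y over m':
  (+0.5245+0.1522i)·(-0.1211+0.2910i)  (-0.6352+0.0000i)·(-0.2002+0.0000i)  (-0.5245+0.1522i)·(+0.1211+0.2910i)
Y_1^0(R⁻¹ n̂) = -0.088429+0.000000i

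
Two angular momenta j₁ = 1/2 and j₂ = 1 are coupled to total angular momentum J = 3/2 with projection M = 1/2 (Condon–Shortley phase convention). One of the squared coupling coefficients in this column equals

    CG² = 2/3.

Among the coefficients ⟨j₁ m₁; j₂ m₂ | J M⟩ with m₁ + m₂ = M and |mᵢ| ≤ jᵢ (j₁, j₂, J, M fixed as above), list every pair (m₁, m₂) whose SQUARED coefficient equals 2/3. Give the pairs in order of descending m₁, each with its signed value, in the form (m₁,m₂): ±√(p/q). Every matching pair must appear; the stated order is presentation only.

Admissible pairs with m₁+m₂ = M = 1/2: (-1/2,1), (1/2,0)
  (m₁,m₂)=(1/2,0): CG² = 2/3, CG = +√(2/3)   ← matches the target
  (m₁,m₂)=(-1/2,1): CG² = 1/3, CG = +√(1/3)
Pairs with CG² = 2/3: (1/2,0): +√(2/3)

(1/2,0): +√(2/3)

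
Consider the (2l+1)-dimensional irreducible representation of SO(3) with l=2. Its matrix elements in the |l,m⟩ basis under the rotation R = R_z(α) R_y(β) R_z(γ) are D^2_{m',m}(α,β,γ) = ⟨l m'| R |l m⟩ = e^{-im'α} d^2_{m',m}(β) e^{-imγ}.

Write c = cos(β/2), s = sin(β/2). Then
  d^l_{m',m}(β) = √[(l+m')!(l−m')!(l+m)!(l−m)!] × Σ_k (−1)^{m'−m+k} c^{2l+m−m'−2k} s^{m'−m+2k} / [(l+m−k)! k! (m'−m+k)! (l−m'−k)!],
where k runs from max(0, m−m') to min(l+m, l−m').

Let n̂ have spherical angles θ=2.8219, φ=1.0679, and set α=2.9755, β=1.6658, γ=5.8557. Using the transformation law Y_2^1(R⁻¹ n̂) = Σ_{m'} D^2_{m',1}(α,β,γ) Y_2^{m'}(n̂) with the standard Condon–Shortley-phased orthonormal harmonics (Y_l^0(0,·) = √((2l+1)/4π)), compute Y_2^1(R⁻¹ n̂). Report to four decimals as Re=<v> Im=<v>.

Need the full column D^2_{m',1} for m'=−2..2 at α=2.9755, β=1.6658, γ=5.8557.
cos(β/2)=0.672733, sin(β/2)=0.739885
d^2_{-2,1}: single k=3 term ⇒ +0.544962;  D = +0.542489+0.051856i
d^2_{-1,1}: k∈[2..3] ⇒ +0.743251 -0.299680 = +0.443571;  D = -0.428503-0.114630i
d^2_{0,1}: k∈[1..2] ⇒ +0.551783 -0.667439 = -0.115656;  D = -0.105249-0.047949i
d^2_{1,1}: k∈[0..1] ⇒ +0.204819 -0.743251 = -0.538432;  D = +0.446330+0.301161i
d^2_{2,1}: single k=0 term ⇒ -0.450529;  D = -0.326662-0.310271i
Y_2^{m'}(θ=2.8219,φ=1.0679) and Σ D·Y over m':
  (+0.5425+0.0519i)·(-0.0204-0.0322i)  (-0.4285-0.1146i)·(-0.1111+0.2020i)  (-0.1052-0.0479i)·(+0.5373+0.0000i)  (+0.4463+0.3012i)·(+0.1111+0.2020i)  (-0.3267-0.3103i)·(-0.0204+0.0322i)
Y_2^1(R⁻¹ n̂) = +0.010220+0.001298i

Re=0.0102 Im=0.0013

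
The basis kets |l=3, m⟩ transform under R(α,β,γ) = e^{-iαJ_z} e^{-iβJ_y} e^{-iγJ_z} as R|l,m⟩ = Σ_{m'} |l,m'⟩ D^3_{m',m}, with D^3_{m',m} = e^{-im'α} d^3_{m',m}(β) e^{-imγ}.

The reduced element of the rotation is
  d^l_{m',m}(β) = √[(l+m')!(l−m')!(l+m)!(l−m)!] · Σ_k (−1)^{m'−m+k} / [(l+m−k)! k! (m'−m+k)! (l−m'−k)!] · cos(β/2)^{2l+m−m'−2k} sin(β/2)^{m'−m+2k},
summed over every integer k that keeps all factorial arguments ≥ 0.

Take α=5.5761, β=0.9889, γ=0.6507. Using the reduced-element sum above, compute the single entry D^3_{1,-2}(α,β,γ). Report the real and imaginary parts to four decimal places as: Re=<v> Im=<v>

Split into d^3_{1,-2}(β=0.9889) × two z-phases.
With c≡cos(β/2)=0.880230 and s≡sin(β/2)=0.474548, N=[24·2·1·120]^{1/2}=75.894664
Admissible k: 0..1 (factorial args all ≥0)
  k=0: (−1)^3·75.8947/(12)·0.8802^3·0.4745^3 = -0.460954
  k=1: (−1)^4·75.8947/(24)·0.8802^1·0.4745^5 = +0.066988
d^3_{1,-2}(0.9889) = -0.460954 +0.066988 = -0.393966
D = (+0.760259+0.649621i)·(-0.393966)·(+0.266150+0.963932i) = +0.166982-0.356829i

Re=0.1670 Im=-0.3568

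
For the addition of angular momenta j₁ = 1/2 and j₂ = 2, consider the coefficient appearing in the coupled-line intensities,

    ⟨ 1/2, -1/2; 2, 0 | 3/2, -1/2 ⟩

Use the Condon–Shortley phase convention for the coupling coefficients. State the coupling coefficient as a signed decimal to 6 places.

j₁+j₂−J=1  J+j₁−j₂=0  J−j₁+j₂=3  j₁+j₂+J+1=5
(j₁±m₁, j₂±m₂, J±M) = (0,1,2,2,1,2)
P² = 8/5
sum k=1..1:
  [1] −1/2 = -1/2
S = -1/2
C² = P²·S² = 2/5 ; C = -0.632456

-0.632456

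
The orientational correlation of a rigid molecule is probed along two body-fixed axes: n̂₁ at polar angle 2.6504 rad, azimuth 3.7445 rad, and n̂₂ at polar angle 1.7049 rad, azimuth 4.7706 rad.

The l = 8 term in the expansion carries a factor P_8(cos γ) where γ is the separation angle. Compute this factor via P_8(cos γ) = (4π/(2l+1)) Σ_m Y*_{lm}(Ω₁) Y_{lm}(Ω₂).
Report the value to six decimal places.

-0.283060

Term-by-term m-sum for l=8 (normalisation 4π/17 = 0.739198):
  m=-8: (0.000140, -0.001255) × (0.428484, -0.215336) = (-0.000210, -0.000568)  (running Σ = (-0.000210, -0.000568))
  m=-7: (-0.004461, -0.008323) × (0.102557, 0.237602) = (0.001520, -0.001913)  (running Σ = (0.001310, -0.002481))
  m=-6: (-0.039289, -0.020247) × (0.245215, -0.089307) = (-0.011442, -0.001456)  (running Σ = (-0.010133, -0.003938))
  m=-5: (-0.143846, 0.018375) × (0.081472, 0.271971) = (-0.016717, -0.037625)  (running Σ = (-0.026850, -0.041562))
  m=-4: (-0.250551, 0.224206) × (0.176526, -0.041862) = (-0.034843, 0.050067)  (running Σ = (-0.061693, 0.008504))
  m=-3: (-0.121179, 0.499669) × (0.050315, 0.285182) = (-0.148594, -0.009417)  (running Σ = (-0.210287, -0.000913))
  m=-2: (0.138955, 0.363659) × (0.143149, -0.016741) = (0.025979, 0.049731)  (running Σ = (-0.184307, 0.048818))
  m=-1: (-0.124628, -0.085796) × (0.016900, 0.289995) = (0.022774, -0.037591)  (running Σ = (-0.161533, 0.011227))
  m=0: (-0.450527, -0.000000) × (0.132871, 0.000000) = (-0.059862, -0.000000)  (running Σ = (-0.221395, 0.011227))
  m=1: (0.124628, -0.085796) × (-0.016900, 0.289995) = (0.022774, 0.037591)  (running Σ = (-0.198621, 0.048818))
  m=2: (0.138955, -0.363659) × (0.143149, 0.016741) = (0.025979, -0.049731)  (running Σ = (-0.172642, -0.000913))
  m=3: (0.121179, 0.499669) × (-0.050315, 0.285182) = (-0.148594, 0.009417)  (running Σ = (-0.321236, 0.008504))
  m=4: (-0.250551, -0.224206) × (0.176526, 0.041862) = (-0.034843, -0.050067)  (running Σ = (-0.356079, -0.041562))
  m=5: (0.143846, 0.018375) × (-0.081472, 0.271971) = (-0.016717, 0.037625)  (running Σ = (-0.372796, -0.003938))
  m=6: (-0.039289, 0.020247) × (0.245215, 0.089307) = (-0.011442, 0.001456)  (running Σ = (-0.384238, -0.002481))
  m=7: (0.004461, -0.008323) × (-0.102557, 0.237602) = (0.001520, 0.001913)  (running Σ = (-0.382718, -0.000568))
  m=8: (0.000140, 0.001255) × (0.428484, 0.215336) = (-0.000210, 0.000568)  (running Σ = (-0.382929, -0.000000))
Accumulated sum (-0.382929, -0.000000); after 4π/(2l+1) scaling, (-0.283060, -0.000000) ⇒ P_8 = -0.283060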